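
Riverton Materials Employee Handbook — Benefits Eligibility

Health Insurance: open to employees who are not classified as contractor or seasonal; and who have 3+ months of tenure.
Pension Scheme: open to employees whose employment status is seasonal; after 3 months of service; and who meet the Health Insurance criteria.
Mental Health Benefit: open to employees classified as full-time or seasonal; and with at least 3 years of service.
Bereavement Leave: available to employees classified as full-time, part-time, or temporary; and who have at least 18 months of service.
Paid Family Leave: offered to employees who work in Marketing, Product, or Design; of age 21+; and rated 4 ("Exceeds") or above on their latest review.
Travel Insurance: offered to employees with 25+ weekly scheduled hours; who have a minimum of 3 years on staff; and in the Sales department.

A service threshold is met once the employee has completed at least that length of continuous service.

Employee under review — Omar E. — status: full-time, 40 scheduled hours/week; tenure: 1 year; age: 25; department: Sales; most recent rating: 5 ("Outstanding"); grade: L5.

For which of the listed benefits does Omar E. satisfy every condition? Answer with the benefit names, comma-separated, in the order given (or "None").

Health Insurance — status full-time ✓ (not excluded); service 1 year ≥ 3 months (≈90 days) ✓ → eligible.
Pension Scheme — status full-time ✗ (requires seasonal) → not eligible.
Mental Health Benefit — status full-time ✓; service 1 year < 3 years ✗ → not eligible.
Bereavement Leave — status full-time ✓; service 1 year < 18 months (≈540 days) ✗ → not eligible.
Paid Family Leave — dept Sales ✗ → not eligible.
Travel Insurance — 40 hrs/wk ≥ 25 ✓; service 1 year < 3 years ✗ → not eligible.

Health Insurance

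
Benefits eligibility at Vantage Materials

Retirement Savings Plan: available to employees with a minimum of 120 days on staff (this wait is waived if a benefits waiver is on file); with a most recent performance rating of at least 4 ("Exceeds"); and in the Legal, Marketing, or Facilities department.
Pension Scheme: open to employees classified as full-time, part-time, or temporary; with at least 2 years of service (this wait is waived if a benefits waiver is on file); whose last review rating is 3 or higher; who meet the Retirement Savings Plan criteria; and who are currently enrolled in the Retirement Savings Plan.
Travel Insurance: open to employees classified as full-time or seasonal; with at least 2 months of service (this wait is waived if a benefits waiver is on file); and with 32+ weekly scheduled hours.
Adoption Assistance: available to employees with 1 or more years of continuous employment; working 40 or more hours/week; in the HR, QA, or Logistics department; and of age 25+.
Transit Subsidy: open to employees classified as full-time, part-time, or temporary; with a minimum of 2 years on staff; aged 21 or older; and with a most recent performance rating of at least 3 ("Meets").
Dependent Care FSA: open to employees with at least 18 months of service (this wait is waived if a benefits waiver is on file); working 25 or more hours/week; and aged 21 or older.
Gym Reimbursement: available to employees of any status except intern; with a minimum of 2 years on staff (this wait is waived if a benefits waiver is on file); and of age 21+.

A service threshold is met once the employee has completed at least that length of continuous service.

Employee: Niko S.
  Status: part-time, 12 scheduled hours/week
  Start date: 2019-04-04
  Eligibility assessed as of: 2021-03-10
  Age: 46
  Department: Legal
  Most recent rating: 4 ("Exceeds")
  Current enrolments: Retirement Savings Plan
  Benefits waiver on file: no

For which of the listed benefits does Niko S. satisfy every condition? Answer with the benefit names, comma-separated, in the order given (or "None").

Retirement Savings Plan

Service from 2019-04-04 to 2021-03-10: 706 days.
Retirement Savings Plan — no waiver, service 706 days ≥ 120 days ✓; rating 4 ≥ 4 ✓; dept Legal ✓ → eligible.
Pension Scheme — status part-time ✓; no waiver, service 706 days < 2 years (≈730 days) ✗ → not eligible.
Travel Insurance — status part-time ✗ (requires full-time or seasonal) → not eligible.
Adoption Assistance — service 706 days ≥ 1 year (≈365 days) ✓; 12 hrs/wk < 40 ✗ → not eligible.
Transit Subsidy — status part-time ✓; service 706 days < 2 years (≈730 days) ✗ → not eligible.
Dependent Care FSA — no waiver, service 706 days ≥ 18 months (≈540 days) ✓; 12 hrs/wk < 25 ✗ → not eligible.
Gym Reimbursement — status part-time ✓ (not excluded); no waiver, service 706 days < 2 years (≈730 days) ✗ → not eligible.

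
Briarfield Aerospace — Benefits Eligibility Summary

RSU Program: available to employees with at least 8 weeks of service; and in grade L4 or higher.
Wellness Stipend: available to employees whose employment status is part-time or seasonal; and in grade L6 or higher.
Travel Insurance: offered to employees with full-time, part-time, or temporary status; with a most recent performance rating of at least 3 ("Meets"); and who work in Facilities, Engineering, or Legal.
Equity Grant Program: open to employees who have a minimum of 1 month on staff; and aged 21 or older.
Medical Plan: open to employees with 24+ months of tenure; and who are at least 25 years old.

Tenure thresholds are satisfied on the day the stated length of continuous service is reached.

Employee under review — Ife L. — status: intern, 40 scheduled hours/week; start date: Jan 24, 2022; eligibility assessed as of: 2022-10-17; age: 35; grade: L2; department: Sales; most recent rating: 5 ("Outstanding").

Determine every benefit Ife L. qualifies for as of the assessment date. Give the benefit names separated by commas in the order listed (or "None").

Equity Grant Program

Service from Jan 24, 2022 to 2022-10-17: 266 days.
RSU Program — service 266 days ≥ 8 weeks (≈56 days) ✓; grade L2 < L4 ✗ → not eligible.
Wellness Stipend — status intern ✗ (requires part-time or seasonal) → not eligible.
Travel Insurance — status intern ✗ (requires full-time, part-time, or temporary) → not eligible.
Equity Grant Program — service 266 days ≥ 1 month (≈30 days) ✓; age 35 ≥ 21 ✓ → eligible.
Medical Plan — service 266 days < 24 months (≈720 days) ✗ → not eligible.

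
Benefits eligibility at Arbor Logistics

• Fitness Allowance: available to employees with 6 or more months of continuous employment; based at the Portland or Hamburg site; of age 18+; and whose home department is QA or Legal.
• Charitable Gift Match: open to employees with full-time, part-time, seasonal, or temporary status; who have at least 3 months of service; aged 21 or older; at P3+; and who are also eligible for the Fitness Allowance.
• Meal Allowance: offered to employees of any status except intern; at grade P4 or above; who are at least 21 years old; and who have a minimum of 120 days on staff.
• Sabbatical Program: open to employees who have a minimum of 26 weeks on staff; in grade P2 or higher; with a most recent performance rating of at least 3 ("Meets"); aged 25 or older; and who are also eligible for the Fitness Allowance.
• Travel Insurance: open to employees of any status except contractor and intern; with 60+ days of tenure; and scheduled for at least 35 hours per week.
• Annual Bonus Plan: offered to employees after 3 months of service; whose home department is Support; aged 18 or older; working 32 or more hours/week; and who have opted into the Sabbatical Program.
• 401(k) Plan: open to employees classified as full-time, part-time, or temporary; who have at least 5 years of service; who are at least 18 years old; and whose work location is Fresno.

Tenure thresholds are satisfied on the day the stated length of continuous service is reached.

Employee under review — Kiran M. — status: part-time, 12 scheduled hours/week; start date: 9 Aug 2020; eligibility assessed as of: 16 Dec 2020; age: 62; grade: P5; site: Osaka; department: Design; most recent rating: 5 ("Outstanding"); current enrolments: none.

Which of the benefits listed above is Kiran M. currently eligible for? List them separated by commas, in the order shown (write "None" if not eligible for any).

Service from 9 Aug 2020 to 16 Dec 2020: 129 days.
Fitness Allowance — service 129 days < 6 months (≈180 days) ✗ → not eligible.
Charitable Gift Match — status part-time ✓; service 129 days ≥ 3 months (≈90 days) ✓; age 62 ≥ 21 ✓; grade P5 ≥ P3 ✓; not eligible for Fitness Allowance ✗ → not eligible.
Meal Allowance — status part-time ✓ (not excluded); grade P5 ≥ P4 ✓; age 62 ≥ 21 ✓; service 129 days ≥ 120 days ✓ → eligible.
Sabbatical Program — service 129 days < 26 weeks (≈182 days) ✗ → not eligible.
Travel Insurance — status part-time ✓ (not excluded); service 129 days ≥ 60 days ✓; 12 hrs/wk < 35 ✗ → not eligible.
Annual Bonus Plan — service 129 days ≥ 3 months (≈90 days) ✓; dept Design ✗ → not eligible.
401(k) Plan — status part-time ✓; service 129 days < 5 years (≈1825 days) ✗ → not eligible.

Meal Allowance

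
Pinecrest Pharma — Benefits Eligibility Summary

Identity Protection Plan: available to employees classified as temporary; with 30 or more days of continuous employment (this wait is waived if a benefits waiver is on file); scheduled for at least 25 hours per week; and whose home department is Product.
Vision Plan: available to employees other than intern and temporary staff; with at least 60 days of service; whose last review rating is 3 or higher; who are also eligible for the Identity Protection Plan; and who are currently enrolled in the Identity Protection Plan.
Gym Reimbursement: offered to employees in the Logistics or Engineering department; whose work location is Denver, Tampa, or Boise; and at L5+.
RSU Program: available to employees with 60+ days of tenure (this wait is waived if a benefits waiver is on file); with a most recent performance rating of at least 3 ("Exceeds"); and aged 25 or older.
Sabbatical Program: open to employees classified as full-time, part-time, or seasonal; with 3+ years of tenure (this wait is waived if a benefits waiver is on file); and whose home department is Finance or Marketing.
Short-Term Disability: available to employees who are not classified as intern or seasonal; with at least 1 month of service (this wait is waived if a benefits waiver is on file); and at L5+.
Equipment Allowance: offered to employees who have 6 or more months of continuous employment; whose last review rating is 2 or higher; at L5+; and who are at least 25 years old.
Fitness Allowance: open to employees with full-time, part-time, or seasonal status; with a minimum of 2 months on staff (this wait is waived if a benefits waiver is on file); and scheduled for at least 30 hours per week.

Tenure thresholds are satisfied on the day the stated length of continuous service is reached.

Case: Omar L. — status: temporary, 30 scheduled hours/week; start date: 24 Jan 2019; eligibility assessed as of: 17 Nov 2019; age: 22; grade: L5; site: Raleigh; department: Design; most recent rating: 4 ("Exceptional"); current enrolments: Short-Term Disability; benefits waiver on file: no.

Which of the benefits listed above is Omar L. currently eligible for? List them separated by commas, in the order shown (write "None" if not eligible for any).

Service from 24 Jan 2019 to 17 Nov 2019: 297 days.
Identity Protection Plan — status temporary ✓; no waiver, service 297 days ≥ 30 days ✓; 30 hrs/wk ≥ 25 ✓; dept Design ✗ → not eligible.
Vision Plan — status temporary ✗ (excluded) → not eligible.
Gym Reimbursement — dept Design ✗ → not eligible.
RSU Program — no waiver, service 297 days ≥ 60 days ✓; rating 4 ≥ 3 ✓; age 22 < 25 ✗ → not eligible.
Sabbatical Program — status temporary ✗ (requires full-time, part-time, or seasonal) → not eligible.
Short-Term Disability — status temporary ✓ (not excluded); no waiver, service 297 days ≥ 1 month (≈30 days) ✓; grade L5 ≥ L5 ✓ → eligible.
Equipment Allowance — service 297 days ≥ 6 months (≈180 days) ✓; rating 4 ≥ 2 ✓; grade L5 ≥ L5 ✓; age 22 < 25 ✗ → not eligible.
Fitness Allowance — status temporary ✗ (requires full-time, part-time, or seasonal) → not eligible.

Short-Term Disability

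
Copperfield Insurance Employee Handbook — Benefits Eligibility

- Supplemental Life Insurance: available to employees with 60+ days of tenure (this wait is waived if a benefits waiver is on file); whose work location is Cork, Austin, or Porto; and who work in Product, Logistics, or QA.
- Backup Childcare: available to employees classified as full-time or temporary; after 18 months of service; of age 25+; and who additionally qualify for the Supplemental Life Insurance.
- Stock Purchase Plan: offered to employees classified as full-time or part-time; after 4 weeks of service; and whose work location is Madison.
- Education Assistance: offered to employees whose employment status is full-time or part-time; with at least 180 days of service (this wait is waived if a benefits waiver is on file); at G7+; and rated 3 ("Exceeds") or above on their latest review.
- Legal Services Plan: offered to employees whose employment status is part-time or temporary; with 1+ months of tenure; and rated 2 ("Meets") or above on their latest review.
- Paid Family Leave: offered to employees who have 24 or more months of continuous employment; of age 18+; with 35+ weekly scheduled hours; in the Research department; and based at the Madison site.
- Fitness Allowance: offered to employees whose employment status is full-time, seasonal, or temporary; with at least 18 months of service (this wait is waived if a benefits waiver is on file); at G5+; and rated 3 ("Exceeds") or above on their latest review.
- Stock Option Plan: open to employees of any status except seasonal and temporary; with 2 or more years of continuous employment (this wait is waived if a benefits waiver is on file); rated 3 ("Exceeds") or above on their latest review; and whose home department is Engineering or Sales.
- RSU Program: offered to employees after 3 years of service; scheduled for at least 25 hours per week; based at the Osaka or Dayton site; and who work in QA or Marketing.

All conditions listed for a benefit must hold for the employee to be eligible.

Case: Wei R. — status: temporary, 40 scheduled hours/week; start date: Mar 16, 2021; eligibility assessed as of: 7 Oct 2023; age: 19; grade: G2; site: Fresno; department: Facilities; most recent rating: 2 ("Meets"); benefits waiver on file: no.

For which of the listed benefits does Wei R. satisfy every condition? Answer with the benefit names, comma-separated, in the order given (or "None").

Legal Services Plan

Service from Mar 16, 2021 to 7 Oct 2023: 935 days.
Supplemental Life Insurance — no waiver, service 935 days ≥ 60 days ✓; site Fresno ✗ (not Cork, Austin, or Porto) → not eligible.
Backup Childcare — status temporary ✓; service 935 days ≥ 18 months (≈540 days) ✓; age 19 < 25 ✗ → not eligible.
Stock Purchase Plan — status temporary ✗ (requires full-time or part-time) → not eligible.
Education Assistance — status temporary ✗ (requires full-time or part-time) → not eligible.
Legal Services Plan — status temporary ✓; service 935 days ≥ 1 month (≈30 days) ✓; rating 2 ≥ 2 ✓ → eligible.
Paid Family Leave — service 935 days ≥ 24 months (≈720 days) ✓; age 19 ≥ 18 ✓; 40 hrs/wk ≥ 35 ✓; dept Facilities ✗ → not eligible.
Fitness Allowance — status temporary ✓; no waiver, service 935 days ≥ 18 months (≈540 days) ✓; grade G2 < G5 ✗ → not eligible.
Stock Option Plan — status temporary ✗ (excluded) → not eligible.
RSU Program — service 935 days < 3 years (≈1095 days) ✗ → not eligible.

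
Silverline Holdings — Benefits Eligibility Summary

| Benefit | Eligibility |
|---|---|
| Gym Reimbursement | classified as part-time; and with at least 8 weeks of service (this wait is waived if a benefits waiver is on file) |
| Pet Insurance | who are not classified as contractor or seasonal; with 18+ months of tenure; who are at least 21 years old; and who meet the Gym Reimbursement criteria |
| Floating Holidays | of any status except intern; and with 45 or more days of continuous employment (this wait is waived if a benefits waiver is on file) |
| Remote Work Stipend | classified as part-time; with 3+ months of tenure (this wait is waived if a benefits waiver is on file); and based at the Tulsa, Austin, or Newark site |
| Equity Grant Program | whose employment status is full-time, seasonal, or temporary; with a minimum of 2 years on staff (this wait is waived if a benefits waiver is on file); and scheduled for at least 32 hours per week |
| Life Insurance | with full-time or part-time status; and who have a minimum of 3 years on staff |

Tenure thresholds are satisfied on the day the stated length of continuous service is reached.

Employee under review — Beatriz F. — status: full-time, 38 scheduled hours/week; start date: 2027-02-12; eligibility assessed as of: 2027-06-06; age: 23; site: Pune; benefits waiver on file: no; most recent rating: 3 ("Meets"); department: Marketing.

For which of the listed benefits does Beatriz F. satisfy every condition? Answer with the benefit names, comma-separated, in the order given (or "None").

Service from 2027-02-12 to 2027-06-06: 114 days.
Gym Reimbursement — status full-time ✗ (requires part-time) → not eligible.
Pet Insurance — status full-time ✓ (not excluded); service 114 days < 18 months (≈540 days) ✗ → not eligible.
Floating Holidays — status full-time ✓ (not excluded); no waiver, service 114 days ≥ 45 days ✓ → eligible.
Remote Work Stipend — status full-time ✗ (requires part-time) → not eligible.
Equity Grant Program — status full-time ✓; no waiver, service 114 days < 2 years (≈730 days) ✗ → not eligible.
Life Insurance — status full-time ✓; service 114 days < 3 years (≈1095 days) ✗ → not eligible.

Floating Holidays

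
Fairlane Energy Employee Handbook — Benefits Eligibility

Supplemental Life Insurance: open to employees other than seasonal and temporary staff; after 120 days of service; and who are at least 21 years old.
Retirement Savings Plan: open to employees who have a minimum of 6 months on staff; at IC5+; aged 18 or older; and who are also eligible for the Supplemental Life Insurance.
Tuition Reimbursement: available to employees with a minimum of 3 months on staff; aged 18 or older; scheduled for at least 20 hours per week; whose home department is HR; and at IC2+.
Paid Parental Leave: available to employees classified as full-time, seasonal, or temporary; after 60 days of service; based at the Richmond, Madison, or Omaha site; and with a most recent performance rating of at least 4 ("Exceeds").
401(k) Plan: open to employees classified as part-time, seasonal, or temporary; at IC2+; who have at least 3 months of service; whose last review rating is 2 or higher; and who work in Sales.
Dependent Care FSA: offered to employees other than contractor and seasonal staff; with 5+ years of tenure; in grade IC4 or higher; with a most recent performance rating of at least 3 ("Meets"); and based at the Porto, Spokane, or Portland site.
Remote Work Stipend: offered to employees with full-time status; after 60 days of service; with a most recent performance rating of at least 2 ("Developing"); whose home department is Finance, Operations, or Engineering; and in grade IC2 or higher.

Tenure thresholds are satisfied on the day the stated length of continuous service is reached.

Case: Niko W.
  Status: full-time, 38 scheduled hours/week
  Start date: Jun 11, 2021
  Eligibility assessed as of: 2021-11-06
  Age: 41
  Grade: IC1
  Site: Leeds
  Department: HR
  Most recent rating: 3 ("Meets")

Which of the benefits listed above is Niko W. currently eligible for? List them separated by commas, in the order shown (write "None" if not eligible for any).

Supplemental Life Insurance

Service from Jun 11, 2021 to 2021-11-06: 148 days.
Supplemental Life Insurance — status full-time ✓ (not excluded); service 148 days ≥ 120 days ✓; age 41 ≥ 21 ✓ → eligible.
Retirement Savings Plan — service 148 days < 6 months (≈180 days) ✗ → not eligible.
Tuition Reimbursement — service 148 days ≥ 3 months (≈90 days) ✓; age 41 ≥ 18 ✓; 38 hrs/wk ≥ 20 ✓; dept HR ✓; grade IC1 < IC2 ✗ → not eligible.
Paid Parental Leave — status full-time ✓; service 148 days ≥ 60 days ✓; site Leeds ✗ (not Richmond, Madison, or Omaha) → not eligible.
401(k) Plan — status full-time ✗ (requires part-time, seasonal, or temporary) → not eligible.
Dependent Care FSA — status full-time ✓ (not excluded); service 148 days < 5 years (≈1825 days) ✗ → not eligible.
Remote Work Stipend — status full-time ✓; service 148 days ≥ 60 days ✓; rating 3 ≥ 2 ✓; dept HR ✗ → not eligible.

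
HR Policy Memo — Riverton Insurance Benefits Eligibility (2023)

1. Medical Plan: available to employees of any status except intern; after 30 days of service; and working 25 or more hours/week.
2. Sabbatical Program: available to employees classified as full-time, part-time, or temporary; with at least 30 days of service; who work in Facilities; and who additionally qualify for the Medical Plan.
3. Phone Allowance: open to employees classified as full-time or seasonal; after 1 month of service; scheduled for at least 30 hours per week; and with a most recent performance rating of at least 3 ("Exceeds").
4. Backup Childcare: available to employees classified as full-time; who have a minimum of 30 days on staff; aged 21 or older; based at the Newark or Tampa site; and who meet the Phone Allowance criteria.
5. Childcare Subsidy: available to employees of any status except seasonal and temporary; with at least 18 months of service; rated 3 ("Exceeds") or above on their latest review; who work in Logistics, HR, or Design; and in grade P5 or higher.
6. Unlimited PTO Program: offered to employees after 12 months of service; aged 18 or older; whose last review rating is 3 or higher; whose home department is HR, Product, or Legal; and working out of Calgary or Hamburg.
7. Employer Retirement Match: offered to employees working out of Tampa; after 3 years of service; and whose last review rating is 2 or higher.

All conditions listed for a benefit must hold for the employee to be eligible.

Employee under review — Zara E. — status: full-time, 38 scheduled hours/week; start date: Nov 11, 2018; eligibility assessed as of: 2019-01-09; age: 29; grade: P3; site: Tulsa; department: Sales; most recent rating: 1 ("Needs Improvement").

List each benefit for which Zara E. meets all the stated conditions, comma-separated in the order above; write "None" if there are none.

Service from Nov 11, 2018 to 2019-01-09: 59 days.
Medical Plan — status full-time ✓ (not excluded); service 59 days ≥ 30 days ✓; 38 hrs/wk ≥ 25 ✓ → eligible.
Sabbatical Program — status full-time ✓; service 59 days ≥ 30 days ✓; dept Sales ✗ → not eligible.
Phone Allowance — status full-time ✓; service 59 days ≥ 1 month (≈30 days) ✓; 38 hrs/wk ≥ 30 ✓; rating 1 < 3 ✗ → not eligible.
Backup Childcare — status full-time ✓; service 59 days ≥ 30 days ✓; age 29 ≥ 21 ✓; site Tulsa ✗ (not Newark or Tampa) → not eligible.
Childcare Subsidy — status full-time ✓ (not excluded); service 59 days < 18 months (≈540 days) ✗ → not eligible.
Unlimited PTO Program — service 59 days < 12 months (≈360 days) ✗ → not eligible.
Employer Retirement Match — site Tulsa ✗ (not Tampa) → not eligible.

Medical Plan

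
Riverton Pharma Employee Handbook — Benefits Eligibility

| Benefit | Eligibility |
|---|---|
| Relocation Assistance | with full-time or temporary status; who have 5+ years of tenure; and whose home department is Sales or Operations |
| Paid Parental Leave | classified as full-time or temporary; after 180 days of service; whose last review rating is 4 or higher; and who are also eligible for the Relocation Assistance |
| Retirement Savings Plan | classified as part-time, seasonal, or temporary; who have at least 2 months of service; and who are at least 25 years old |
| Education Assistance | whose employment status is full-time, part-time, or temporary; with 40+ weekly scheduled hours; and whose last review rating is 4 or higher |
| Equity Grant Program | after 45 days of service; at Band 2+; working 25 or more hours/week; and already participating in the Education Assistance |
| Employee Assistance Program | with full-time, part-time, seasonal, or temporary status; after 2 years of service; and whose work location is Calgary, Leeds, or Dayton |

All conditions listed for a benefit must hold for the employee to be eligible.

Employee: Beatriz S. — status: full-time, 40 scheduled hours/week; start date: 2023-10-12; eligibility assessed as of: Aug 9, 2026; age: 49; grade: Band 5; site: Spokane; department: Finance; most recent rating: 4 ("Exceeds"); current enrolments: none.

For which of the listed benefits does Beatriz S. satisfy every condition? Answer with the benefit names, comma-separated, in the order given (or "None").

Service from 2023-10-12 to Aug 9, 2026: 1032 days.
Relocation Assistance — status full-time ✓; service 1032 days < 5 years (≈1825 days) ✗ → not eligible.
Paid Parental Leave — status full-time ✓; service 1032 days ≥ 180 days ✓; rating 4 ≥ 4 ✓; not eligible for Relocation Assistance ✗ → not eligible.
Retirement Savings Plan — status full-time ✗ (requires part-time, seasonal, or temporary) → not eligible.
Education Assistance — status full-time ✓; 40 hrs/wk ≥ 40 ✓; rating 4 ≥ 4 ✓ → eligible.
Equity Grant Program — service 1032 days ≥ 45 days ✓; grade Band 5 ≥ Band 2 ✓; 40 hrs/wk ≥ 25 ✓; not enrolled in Education Assistance ✗ → not eligible.
Employee Assistance Program — status full-time ✓; service 1032 days ≥ 2 years (≈730 days) ✓; site Spokane ✗ (not Calgary, Leeds, or Dayton) → not eligible.

Education Assistance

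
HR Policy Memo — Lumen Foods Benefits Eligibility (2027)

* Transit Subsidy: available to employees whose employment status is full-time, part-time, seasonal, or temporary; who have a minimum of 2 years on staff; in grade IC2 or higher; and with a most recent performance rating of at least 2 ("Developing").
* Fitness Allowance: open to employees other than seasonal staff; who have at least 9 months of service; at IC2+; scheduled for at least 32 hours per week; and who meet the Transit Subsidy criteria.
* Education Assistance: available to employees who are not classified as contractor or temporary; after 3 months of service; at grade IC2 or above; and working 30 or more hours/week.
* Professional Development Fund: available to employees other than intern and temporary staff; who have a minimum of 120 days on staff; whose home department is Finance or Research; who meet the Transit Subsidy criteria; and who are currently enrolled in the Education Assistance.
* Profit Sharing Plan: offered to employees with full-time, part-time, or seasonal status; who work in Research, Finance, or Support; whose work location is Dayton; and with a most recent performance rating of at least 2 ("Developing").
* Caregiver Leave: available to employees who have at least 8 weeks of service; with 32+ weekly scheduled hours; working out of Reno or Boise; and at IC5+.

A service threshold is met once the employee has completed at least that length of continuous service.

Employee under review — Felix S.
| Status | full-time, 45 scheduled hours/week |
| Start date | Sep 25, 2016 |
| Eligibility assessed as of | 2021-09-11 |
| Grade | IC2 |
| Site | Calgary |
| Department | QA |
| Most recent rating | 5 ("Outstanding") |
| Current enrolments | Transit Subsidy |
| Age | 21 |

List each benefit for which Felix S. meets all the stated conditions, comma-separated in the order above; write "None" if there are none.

Transit Subsidy, Fitness Allowance, Education Assistance

Service from Sep 25, 2016 to 2021-09-11: 1812 days.
Transit Subsidy — status full-time ✓; service 1812 days ≥ 2 years (≈730 days) ✓; grade IC2 ≥ IC2 ✓; rating 5 ≥ 2 ✓ → eligible.
Fitness Allowance — status full-time ✓ (not excluded); service 1812 days ≥ 9 months (≈270 days) ✓; grade IC2 ≥ IC2 ✓; 45 hrs/wk ≥ 32 ✓; eligible for Transit Subsidy ✓ → eligible.
Education Assistance — status full-time ✓ (not excluded); service 1812 days ≥ 3 months (≈90 days) ✓; grade IC2 ≥ IC2 ✓; 45 hrs/wk ≥ 30 ✓ → eligible.
Professional Development Fund — status full-time ✓ (not excluded); service 1812 days ≥ 120 days ✓; dept QA ✗ → not eligible.
Profit Sharing Plan — status full-time ✓; dept QA ✗ → not eligible.
Caregiver Leave — service 1812 days ≥ 8 weeks (≈56 days) ✓; 45 hrs/wk ≥ 32 ✓; site Calgary ✗ (not Reno or Boise) → not eligible.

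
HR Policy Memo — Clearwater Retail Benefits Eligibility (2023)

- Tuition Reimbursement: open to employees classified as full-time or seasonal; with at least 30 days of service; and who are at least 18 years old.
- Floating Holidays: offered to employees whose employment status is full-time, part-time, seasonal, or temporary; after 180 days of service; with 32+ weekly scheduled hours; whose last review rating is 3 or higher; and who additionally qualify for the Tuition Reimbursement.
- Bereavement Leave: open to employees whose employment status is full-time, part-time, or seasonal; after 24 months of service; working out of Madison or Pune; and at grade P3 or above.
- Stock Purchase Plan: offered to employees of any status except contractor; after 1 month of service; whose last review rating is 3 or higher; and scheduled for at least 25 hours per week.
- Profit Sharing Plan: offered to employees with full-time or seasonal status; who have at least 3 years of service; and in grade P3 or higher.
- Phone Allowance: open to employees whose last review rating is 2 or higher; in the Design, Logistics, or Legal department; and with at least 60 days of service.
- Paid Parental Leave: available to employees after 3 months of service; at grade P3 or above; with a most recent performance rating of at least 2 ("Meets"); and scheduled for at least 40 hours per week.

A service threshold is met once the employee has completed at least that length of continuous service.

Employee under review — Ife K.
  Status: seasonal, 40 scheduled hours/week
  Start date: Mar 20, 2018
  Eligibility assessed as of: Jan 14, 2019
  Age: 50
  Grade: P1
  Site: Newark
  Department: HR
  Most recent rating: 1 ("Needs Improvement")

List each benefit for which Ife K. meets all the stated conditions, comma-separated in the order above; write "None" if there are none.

Tuition Reimbursement

Service from Mar 20, 2018 to Jan 14, 2019: 300 days.
Tuition Reimbursement — status seasonal ✓; service 300 days ≥ 30 days ✓; age 50 ≥ 18 ✓ → eligible.
Floating Holidays — status seasonal ✓; service 300 days ≥ 180 days ✓; 40 hrs/wk ≥ 32 ✓; rating 1 < 3 ✗ → not eligible.
Bereavement Leave — status seasonal ✓; service 300 days < 24 months (≈720 days) ✗ → not eligible.
Stock Purchase Plan — status seasonal ✓ (not excluded); service 300 days ≥ 1 month (≈30 days) ✓; rating 1 < 3 ✗ → not eligible.
Profit Sharing Plan — status seasonal ✓; service 300 days < 3 years (≈1095 days) ✗ → not eligible.
Phone Allowance — rating 1 < 2 ✗ → not eligible.
Paid Parental Leave — service 300 days ≥ 3 months (≈90 days) ✓; grade P1 < P3 ✗ → not eligible.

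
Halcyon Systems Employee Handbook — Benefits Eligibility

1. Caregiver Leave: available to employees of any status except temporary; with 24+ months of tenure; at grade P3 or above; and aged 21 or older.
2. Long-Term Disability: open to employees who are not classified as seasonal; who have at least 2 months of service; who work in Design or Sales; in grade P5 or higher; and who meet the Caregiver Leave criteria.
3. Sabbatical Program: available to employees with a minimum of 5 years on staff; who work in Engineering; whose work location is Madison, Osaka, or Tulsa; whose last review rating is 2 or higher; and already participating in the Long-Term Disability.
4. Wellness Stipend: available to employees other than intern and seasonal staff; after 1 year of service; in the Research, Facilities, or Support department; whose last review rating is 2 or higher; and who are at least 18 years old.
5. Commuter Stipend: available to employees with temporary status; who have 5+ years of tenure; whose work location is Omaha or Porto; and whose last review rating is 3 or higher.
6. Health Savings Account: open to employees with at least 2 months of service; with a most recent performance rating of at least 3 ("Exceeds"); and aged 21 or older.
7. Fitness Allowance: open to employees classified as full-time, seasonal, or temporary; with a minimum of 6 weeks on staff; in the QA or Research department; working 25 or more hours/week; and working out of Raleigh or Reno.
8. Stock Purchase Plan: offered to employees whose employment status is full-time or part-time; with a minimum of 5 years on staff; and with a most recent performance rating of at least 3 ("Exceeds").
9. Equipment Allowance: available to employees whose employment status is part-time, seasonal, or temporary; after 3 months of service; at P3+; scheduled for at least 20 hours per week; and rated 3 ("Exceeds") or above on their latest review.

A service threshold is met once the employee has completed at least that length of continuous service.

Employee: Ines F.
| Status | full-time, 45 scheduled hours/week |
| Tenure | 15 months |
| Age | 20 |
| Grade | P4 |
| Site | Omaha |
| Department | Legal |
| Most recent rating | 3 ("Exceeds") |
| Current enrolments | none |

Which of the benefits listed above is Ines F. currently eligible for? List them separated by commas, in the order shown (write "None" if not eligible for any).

Caregiver Leave — status full-time ✓ (not excluded); service 15 months < 24 months ✗ → not eligible.
Long-Term Disability — status full-time ✓ (not excluded); service 15 months ≥ 2 months ✓; dept Legal ✗ → not eligible.
Sabbatical Program — service 15 months < 5 years (≈1825 days) ✗ → not eligible.
Wellness Stipend — status full-time ✓ (not excluded); service 15 months ≥ 1 year (≈365 days) ✓; dept Legal ✗ → not eligible.
Commuter Stipend — status full-time ✗ (requires temporary) → not eligible.
Health Savings Account — service 15 months ≥ 2 months ✓; rating 3 ≥ 3 ✓; age 20 < 21 ✗ → not eligible.
Fitness Allowance — status full-time ✓; service 15 months ≥ 6 weeks (≈42 days) ✓; dept Legal ✗ → not eligible.
Stock Purchase Plan — status full-time ✓; service 15 months < 5 years (≈1825 days) ✗ → not eligible.
Equipment Allowance — status full-time ✗ (requires part-time, seasonal, or temporary) → not eligible.

None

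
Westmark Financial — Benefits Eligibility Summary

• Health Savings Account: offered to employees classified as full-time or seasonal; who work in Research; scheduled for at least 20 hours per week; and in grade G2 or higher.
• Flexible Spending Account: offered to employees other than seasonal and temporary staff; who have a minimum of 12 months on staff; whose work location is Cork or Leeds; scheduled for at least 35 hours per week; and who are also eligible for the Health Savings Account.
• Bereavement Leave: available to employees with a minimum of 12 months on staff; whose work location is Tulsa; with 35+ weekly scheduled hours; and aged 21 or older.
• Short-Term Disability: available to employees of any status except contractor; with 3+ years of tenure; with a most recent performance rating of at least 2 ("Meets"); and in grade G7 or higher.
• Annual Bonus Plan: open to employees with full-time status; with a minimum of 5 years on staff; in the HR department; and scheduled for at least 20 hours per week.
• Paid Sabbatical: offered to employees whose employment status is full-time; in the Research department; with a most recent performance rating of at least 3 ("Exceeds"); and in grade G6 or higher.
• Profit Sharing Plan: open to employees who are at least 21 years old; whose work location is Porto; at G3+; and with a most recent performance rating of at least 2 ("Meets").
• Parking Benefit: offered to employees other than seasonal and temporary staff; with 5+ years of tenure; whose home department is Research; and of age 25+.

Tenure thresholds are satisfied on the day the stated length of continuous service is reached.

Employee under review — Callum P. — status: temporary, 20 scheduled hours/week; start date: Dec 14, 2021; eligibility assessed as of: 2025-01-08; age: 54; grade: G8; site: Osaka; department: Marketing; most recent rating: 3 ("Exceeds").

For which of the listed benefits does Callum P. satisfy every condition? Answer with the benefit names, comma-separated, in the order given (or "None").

Service from Dec 14, 2021 to 2025-01-08: 1121 days.
Health Savings Account — status temporary ✗ (requires full-time or seasonal) → not eligible.
Flexible Spending Account — status temporary ✗ (excluded) → not eligible.
Bereavement Leave — service 1121 days ≥ 12 months (≈360 days) ✓; site Osaka ✗ (not Tulsa) → not eligible.
Short-Term Disability — status temporary ✓ (not excluded); service 1121 days ≥ 3 years (≈1095 days) ✓; rating 3 ≥ 2 ✓; grade G8 ≥ G7 ✓ → eligible.
Annual Bonus Plan — status temporary ✗ (requires full-time) → not eligible.
Paid Sabbatical — status temporary ✗ (requires full-time) → not eligible.
Profit Sharing Plan — age 54 ≥ 21 ✓; site Osaka ✗ (not Porto) → not eligible.
Parking Benefit — status temporary ✗ (excluded) → not eligible.

Short-Term Disability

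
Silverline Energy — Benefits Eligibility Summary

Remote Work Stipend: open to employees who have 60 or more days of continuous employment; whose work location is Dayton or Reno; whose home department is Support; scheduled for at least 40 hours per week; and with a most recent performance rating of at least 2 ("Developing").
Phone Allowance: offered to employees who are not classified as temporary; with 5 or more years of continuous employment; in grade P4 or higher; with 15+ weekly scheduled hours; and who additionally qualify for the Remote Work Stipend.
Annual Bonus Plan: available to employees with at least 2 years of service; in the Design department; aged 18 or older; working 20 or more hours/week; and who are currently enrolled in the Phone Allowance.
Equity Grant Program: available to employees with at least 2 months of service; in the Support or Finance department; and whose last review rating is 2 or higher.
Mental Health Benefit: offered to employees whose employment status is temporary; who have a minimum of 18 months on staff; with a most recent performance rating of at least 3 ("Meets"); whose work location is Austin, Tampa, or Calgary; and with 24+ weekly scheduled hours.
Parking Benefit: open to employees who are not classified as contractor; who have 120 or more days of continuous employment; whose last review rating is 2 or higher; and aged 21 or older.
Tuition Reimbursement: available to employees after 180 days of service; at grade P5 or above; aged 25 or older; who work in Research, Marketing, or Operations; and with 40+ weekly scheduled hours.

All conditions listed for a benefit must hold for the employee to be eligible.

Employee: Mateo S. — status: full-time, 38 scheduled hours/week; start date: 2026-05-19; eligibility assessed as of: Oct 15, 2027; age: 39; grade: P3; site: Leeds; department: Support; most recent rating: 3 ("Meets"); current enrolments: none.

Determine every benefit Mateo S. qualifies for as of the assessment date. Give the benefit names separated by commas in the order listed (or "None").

Service from 2026-05-19 to Oct 15, 2027: 514 days.
Remote Work Stipend — service 514 days ≥ 60 days ✓; site Leeds ✗ (not Dayton or Reno) → not eligible.
Phone Allowance — status full-time ✓ (not excluded); service 514 days < 5 years (≈1825 days) ✗ → not eligible.
Annual Bonus Plan — service 514 days < 2 years (≈730 days) ✗ → not eligible.
Equity Grant Program — service 514 days ≥ 2 months (≈60 days) ✓; dept Support ✓; rating 3 ≥ 2 ✓ → eligible.
Mental Health Benefit — status full-time ✗ (requires temporary) → not eligible.
Parking Benefit — status full-time ✓ (not excluded); service 514 days ≥ 120 days ✓; rating 3 ≥ 2 ✓; age 39 ≥ 21 ✓ → eligible.
Tuition Reimbursement — service 514 days ≥ 180 days ✓; grade P3 < P5 ✗ → not eligible.

Equity Grant Program, Parking Benefit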